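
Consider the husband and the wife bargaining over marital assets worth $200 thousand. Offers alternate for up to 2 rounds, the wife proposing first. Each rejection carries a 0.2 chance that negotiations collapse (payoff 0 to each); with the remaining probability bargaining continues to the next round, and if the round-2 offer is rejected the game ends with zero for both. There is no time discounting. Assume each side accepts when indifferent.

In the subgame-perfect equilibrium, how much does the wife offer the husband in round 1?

160

By backward induction:
Round 2 (the husband proposes): rejection yields 0 for the wife; the husband offers 0 and keeps 200.
Round 1 (the wife proposes): rejecting gives the husband an expected 0.8 × 200 = 160; the wife offers that and keeps 40.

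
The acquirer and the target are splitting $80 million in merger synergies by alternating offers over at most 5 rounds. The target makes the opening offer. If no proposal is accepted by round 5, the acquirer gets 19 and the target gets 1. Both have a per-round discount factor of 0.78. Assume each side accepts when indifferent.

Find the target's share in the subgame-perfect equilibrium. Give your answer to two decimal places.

Round 5 (the target proposes): the acquirer gets 19 if talks fail, so the target offers 19 and keeps 61.
Round 4 (the acquirer proposes): the target can get 61 next round, worth 0.78 × 61 = 47.58 now; the acquirer offers that and keeps 32.42.
Round 3 (the target proposes): the acquirer can get 32.42 next round, worth 0.78 × 32.42 = 25.2876 now. The target offers 25.2876 and keeps 80 − 25.2876 = 54.7124.
Round 2 (the acquirer proposes): the target can get 54.7124 next round, worth 0.78 × 54.7124 = 42.675672 now; the acquirer offers that and keeps 37.324328.
Round 1 (the target proposes): the acquirer can get 37.324328 next round, worth 0.78 × 37.324328 = 29.11297584 now, so the target offers 29.11297584, keeping 50.88702416.

50.89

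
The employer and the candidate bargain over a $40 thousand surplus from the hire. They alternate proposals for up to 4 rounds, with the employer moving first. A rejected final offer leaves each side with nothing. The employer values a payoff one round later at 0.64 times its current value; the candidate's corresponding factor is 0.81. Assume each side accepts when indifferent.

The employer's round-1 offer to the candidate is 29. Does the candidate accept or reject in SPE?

Accept

Round 4 (the candidate proposes): rejection yields 0 for the employer; the candidate offers 0 and keeps 40.
Round 3 (the employer proposes): the candidate can get 40 next round, worth 0.81 × 40 = 32.4 now, so the employer offers 32.4, keeping 7.6.
Round 2 (the candidate proposes): the employer can get 7.6 next round, worth 0.64 × 7.6 = 4.864 now. The candidate offers 4.864 and keeps 40 − 4.864 = 35.136.
So by rejecting in round 1, the candidate gets 35.136 next round, worth 0.81 × 35.136 = 28.46016 now.
Offer 29 ≥ 28.46016, so the candidate accepts.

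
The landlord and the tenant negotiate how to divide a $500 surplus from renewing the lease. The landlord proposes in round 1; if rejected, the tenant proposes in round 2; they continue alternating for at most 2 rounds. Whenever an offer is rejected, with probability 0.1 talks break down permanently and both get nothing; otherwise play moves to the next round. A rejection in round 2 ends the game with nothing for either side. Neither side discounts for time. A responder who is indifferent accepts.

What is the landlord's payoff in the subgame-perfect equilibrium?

50

Round 2 (the tenant proposes): the landlord will accept anything ≥ 0, so the tenant offers 0 and keeps 500.
Round 1 (the landlord proposes): rejecting gives the tenant an expected 0.9 × 500 = 450. The landlord offers 450 and keeps 500 − 450 = 50.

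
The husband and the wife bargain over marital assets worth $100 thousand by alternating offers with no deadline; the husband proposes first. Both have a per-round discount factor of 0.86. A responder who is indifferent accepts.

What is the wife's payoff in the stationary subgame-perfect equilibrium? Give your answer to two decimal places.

In a stationary SPE each proposer offers the other exactly their discounted continuation value.
If the husband keeps x when proposing and the wife keeps y when proposing, then x = 100 − 0.86y and y = 100 − 0.86x.
Solving: x = 100(1 − 0.86) / (1 − 0.86·0.86) = 14 / 0.2604 ≈ 53.7634.
The wife gets 100 − 53.7634 ≈ 46.2366.

46.24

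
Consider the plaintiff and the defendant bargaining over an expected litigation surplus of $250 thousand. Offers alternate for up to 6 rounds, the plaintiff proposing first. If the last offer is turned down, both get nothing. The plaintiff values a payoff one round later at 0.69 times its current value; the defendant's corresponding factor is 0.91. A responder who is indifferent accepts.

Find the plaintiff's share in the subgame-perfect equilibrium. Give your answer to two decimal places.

Round 6 (the defendant proposes): rejection yields 0 for the plaintiff; the defendant offers 0 and keeps 250.
Round 5 (the plaintiff proposes): the defendant can get 250 next round, worth 0.91 × 250 = 227.5 now, so the plaintiff offers 227.5, keeping 22.5.
Round 4 (the defendant proposes): the plaintiff can get 22.5 next round, worth 0.69 × 22.5 = 15.525 now. The defendant offers 15.525 and keeps 250 − 15.525 = 234.475.
Round 3 (the plaintiff proposes): the defendant can get 234.475 next round, worth 0.91 × 234.475 = 213.37225 now. The plaintiff offers 213.37225 and keeps 250 − 213.37225 = 36.62775.
Round 2 (the defendant proposes): the plaintiff can get 36.62775 next round, worth 0.69 × 36.62775 = 25.2731475 now, so the defendant offers 25.2731475, keeping 224.7268525.
Round 1 (the plaintiff proposes): the defendant can get 224.7268525 next round, worth 0.91 × 224.7268525 = 204.501435775 now, so the plaintiff offers 204.501435775, keeping 45.498564225.

45.50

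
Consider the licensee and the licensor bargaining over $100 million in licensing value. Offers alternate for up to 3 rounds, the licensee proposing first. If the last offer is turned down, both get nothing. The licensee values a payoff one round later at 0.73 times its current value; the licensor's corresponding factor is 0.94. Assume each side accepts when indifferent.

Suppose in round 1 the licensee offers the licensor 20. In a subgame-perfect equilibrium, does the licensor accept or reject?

Reject

Work out the licensor's continuation value if the offer is rejected.
Round 3 (the licensee proposes): the licensor will accept anything ≥ 0, so the licensee offers 0 and keeps 100.
Round 2 (the licensor proposes): the licensee can get 100 next round, worth 0.73 × 100 = 73 now, so the licensor offers 73, keeping 27.
So by rejecting in round 1, the licensor gets 27 next round, worth 0.94 × 27 = 25.38 now.
Offer 20 < 25.38, so the licensor rejects.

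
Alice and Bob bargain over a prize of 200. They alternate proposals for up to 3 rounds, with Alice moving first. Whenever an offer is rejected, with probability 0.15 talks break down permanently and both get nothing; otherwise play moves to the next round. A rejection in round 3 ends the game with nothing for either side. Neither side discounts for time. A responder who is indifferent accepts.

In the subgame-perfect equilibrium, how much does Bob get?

25.5

Round 3 (Alice proposes): Bob will accept anything ≥ 0, so Alice offers 0 and keeps 200.
Round 2 (Bob proposes): rejecting gives Alice an expected 0.85 × 200 = 170; Bob offers that and keeps 30.
Round 1 (Alice proposes): rejecting gives Bob an expected 0.85 × 30 = 25.5; Alice offers that and keeps 174.5.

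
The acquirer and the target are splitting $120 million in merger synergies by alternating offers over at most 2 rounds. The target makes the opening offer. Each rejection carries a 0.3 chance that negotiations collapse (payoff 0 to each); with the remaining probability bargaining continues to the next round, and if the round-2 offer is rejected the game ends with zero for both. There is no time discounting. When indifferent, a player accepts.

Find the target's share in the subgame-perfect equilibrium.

Round 2 (the acquirer proposes): the target will accept anything ≥ 0, so the acquirer offers 0 and keeps 120.
Round 1 (the target proposes): rejecting gives the acquirer an expected 0.7 × 120 = 84, so the target offers 84, keeping 36.

36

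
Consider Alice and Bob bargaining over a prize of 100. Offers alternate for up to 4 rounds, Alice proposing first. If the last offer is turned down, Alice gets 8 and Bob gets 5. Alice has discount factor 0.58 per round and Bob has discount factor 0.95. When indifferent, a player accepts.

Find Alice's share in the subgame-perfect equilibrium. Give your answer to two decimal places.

11.94

Round 4 (Bob proposes): Alice gets 8 if talks fail, so Bob offers 8 and keeps 92.
Round 3 (Alice proposes): Bob can get 92 next round, worth 0.95 × 92 = 87.4 now; Alice offers that and keeps 12.6.
Round 2 (Bob proposes): Alice can get 12.6 next round, worth 0.58 × 12.6 = 7.308 now; Bob offers that and keeps 92.692.
Round 1 (Alice proposes): Bob can get 92.692 next round, worth 0.95 × 92.692 = 88.0574 now, so Alice offers 88.0574, keeping 11.9426.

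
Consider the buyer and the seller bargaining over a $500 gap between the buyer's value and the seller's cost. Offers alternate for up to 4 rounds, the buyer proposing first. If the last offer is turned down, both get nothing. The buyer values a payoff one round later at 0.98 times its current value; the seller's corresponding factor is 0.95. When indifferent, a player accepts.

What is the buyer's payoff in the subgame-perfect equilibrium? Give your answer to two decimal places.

48.28

Round 4 (the seller proposes): rejection yields 0 for the buyer; the seller offers 0 and keeps 500.
Round 3 (the buyer proposes): the seller can get 500 next round, worth 0.95 × 500 = 475 now, so the buyer offers 475, keeping 25.
Round 2 (the seller proposes): the buyer can get 25 next round, worth 0.98 × 25 = 24.5 now, so the seller offers 24.5, keeping 475.5.
Round 1 (the buyer proposes): the seller can get 475.5 next round, worth 0.95 × 475.5 = 451.725 now; the buyer offers that and keeps 48.275.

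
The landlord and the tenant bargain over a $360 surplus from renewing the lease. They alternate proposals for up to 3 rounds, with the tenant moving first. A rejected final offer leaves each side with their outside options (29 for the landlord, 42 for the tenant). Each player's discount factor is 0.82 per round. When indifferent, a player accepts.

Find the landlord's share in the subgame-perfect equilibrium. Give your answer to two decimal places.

72.64

Round 3 (the tenant proposes): the landlord gets 29 if talks fail, so the tenant offers 29 and keeps 331.
Round 2 (the landlord proposes): the tenant can get 331 next round, worth 0.82 × 331 = 271.42 now; the landlord offers that and keeps 88.58.
Round 1 (the tenant proposes): the landlord can get 88.58 next round, worth 0.82 × 88.58 = 72.6356 now; the tenant offers that and keeps 287.3644.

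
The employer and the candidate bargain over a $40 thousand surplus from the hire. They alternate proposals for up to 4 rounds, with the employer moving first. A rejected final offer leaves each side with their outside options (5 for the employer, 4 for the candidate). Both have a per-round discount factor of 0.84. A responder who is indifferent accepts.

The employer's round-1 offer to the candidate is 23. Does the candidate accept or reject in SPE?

Reject

Round 4 (the candidate proposes): the employer gets 5 if talks fail, so the candidate offers 5 and keeps 35.
Round 3 (the employer proposes): the candidate can get 35 next round, worth 0.84 × 35 = 29.4 now. The employer offers 29.4 and keeps 40 − 29.4 = 10.6.
Round 2 (the candidate proposes): the employer can get 10.6 next round, worth 0.84 × 10.6 = 8.904 now; the candidate offers that and keeps 31.096.
So by rejecting in round 1, the candidate gets 31.096 next round, worth 0.84 × 31.096 = 26.12064 now.
Offer 23 < 26.12064, so the candidate rejects.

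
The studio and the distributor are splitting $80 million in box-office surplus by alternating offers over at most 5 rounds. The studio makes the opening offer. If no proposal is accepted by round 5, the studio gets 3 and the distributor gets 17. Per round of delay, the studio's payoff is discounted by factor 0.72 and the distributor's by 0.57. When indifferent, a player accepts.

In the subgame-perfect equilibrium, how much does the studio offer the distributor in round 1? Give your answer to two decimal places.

Work backward from the last round.
Round 5 (the studio proposes): the distributor gets 17 if talks fail, so the studio offers 17 and keeps 63.
Round 4 (the distributor proposes): the studio can get 63 next round, worth 0.72 × 63 = 45.36 now. The distributor offers 45.36 and keeps 80 − 45.36 = 34.64.
Round 3 (the studio proposes): the distributor can get 34.64 next round, worth 0.57 × 34.64 = 19.7448 now. The studio offers 19.7448 and keeps 80 − 19.7448 = 60.2552.
Round 2 (the distributor proposes): the studio can get 60.2552 next round, worth 0.72 × 60.2552 = 43.383744 now. The distributor offers 43.383744 and keeps 80 − 43.383744 = 36.616256.
Round 1 (the studio proposes): the distributor can get 36.616256 next round, worth 0.57 × 36.616256 = 20.87126592 now. The studio offers 20.87126592 and keeps 80 − 20.87126592 = 59.12873408.

20.87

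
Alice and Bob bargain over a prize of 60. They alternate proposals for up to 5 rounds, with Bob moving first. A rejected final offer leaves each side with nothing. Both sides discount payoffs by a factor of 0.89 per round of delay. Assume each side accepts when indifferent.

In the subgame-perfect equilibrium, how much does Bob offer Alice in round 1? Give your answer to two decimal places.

Solve by backward induction from round 5.
Round 5 (Bob proposes): Alice will accept anything ≥ 0, so Bob offers 0 and keeps 60.
Round 4 (Alice proposes): Bob can get 60 next round, worth 0.89 × 60 = 53.4 now, so Alice offers 53.4, keeping 6.6.
Round 3 (Bob proposes): Alice can get 6.6 next round, worth 0.89 × 6.6 = 5.874 now. Bob offers 5.874 and keeps 60 − 5.874 = 54.126.
Round 2 (Alice proposes): Bob can get 54.126 next round, worth 0.89 × 54.126 = 48.17214 now; Alice offers that and keeps 11.82786.
Round 1 (Bob proposes): Alice can get 11.82786 next round, worth 0.89 × 11.82786 = 10.5267954 now, so Bob offers 10.5267954, keeping 49.4732046.

10.53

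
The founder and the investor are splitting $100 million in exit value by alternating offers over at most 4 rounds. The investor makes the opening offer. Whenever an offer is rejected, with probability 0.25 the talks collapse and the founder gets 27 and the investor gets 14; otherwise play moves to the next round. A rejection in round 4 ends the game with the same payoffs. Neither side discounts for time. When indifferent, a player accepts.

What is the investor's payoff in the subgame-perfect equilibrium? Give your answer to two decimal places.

Round 4 (the founder proposes): the investor gets 14 if talks fail, so the founder offers 14 and keeps 86.
Round 3 (the investor proposes): rejecting gives the founder an expected 0.75 × 86 + 0.25 × 27 = 71.25. The investor offers 71.25 and keeps 100 − 71.25 = 28.75.
Round 2 (the founder proposes): rejecting gives the investor an expected 0.75 × 28.75 + 0.25 × 14 = 25.0625, so the founder offers 25.0625, keeping 74.9375.
Round 1 (the investor proposes): rejecting gives the founder an expected 0.75 × 74.9375 + 0.25 × 27 = 62.953125. The investor offers 62.953125 and keeps 100 − 62.953125 = 37.046875.

37.05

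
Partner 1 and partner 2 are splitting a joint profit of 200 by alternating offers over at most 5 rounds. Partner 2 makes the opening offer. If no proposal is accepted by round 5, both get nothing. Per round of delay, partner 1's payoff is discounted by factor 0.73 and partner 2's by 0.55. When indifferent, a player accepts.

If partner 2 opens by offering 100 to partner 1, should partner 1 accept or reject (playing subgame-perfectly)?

Accept

Work out partner 1's continuation value if the offer is rejected.
Round 5 (partner 2 proposes): rejection yields 0 for partner 1; partner 2 offers 0 and keeps 200.
Round 4 (partner 1 proposes): partner 2 can get 200 next round, worth 0.55 × 200 = 110 now; partner 1 offers that and keeps 90.
Round 3 (partner 2 proposes): partner 1 can get 90 next round, worth 0.73 × 90 = 65.7 now; partner 2 offers that and keeps 134.3.
Round 2 (partner 1 proposes): partner 2 can get 134.3 next round, worth 0.55 × 134.3 = 73.865 now; partner 1 offers that and keeps 126.135.
So by rejecting in round 1, partner 1 gets 126.135 next round, worth 0.73 × 126.135 = 92.07855 now.
Offer 100 ≥ 92.07855, so partner 1 accepts.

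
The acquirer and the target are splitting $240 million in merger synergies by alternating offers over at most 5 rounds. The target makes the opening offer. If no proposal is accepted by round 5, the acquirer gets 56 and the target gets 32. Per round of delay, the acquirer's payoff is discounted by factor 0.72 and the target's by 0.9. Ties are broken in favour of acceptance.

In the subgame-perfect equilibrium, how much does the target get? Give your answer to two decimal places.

188.01

Round 5 (the target proposes): the acquirer gets 56 if talks fail, so the target offers 56 and keeps 184.
Round 4 (the acquirer proposes): the target can get 184 next round, worth 0.9 × 184 = 165.6 now; the acquirer offers that and keeps 74.4.
Round 3 (the target proposes): the acquirer can get 74.4 next round, worth 0.72 × 74.4 = 53.568 now. The target offers 53.568 and keeps 240 − 53.568 = 186.432.
Round 2 (the acquirer proposes): the target can get 186.432 next round, worth 0.9 × 186.432 = 167.7888 now, so the acquirer offers 167.7888, keeping 72.2112.
Round 1 (the target proposes): the acquirer can get 72.2112 next round, worth 0.72 × 72.2112 = 51.992064 now; the target offers that and keeps 188.007936.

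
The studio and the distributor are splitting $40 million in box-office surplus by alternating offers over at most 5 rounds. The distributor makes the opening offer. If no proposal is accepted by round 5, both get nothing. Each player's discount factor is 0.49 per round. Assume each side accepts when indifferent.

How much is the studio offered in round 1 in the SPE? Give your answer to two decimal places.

Round 5 (the distributor proposes): the studio will accept anything ≥ 0, so the distributor offers 0 and keeps 40.
Round 4 (the studio proposes): the distributor can get 40 next round, worth 0.49 × 40 = 19.6 now; the studio offers that and keeps 20.4.
Round 3 (the distributor proposes): the studio can get 20.4 next round, worth 0.49 × 20.4 = 9.996 now, so the distributor offers 9.996, keeping 30.004.
Round 2 (the studio proposes): the distributor can get 30.004 next round, worth 0.49 × 30.004 = 14.70196 now; the studio offers that and keeps 25.29804.
Round 1 (the distributor proposes): the studio can get 25.29804 next round, worth 0.49 × 25.29804 = 12.3960396 now. The distributor offers 12.3960396 and keeps 40 − 12.3960396 = 27.6039604.

12.40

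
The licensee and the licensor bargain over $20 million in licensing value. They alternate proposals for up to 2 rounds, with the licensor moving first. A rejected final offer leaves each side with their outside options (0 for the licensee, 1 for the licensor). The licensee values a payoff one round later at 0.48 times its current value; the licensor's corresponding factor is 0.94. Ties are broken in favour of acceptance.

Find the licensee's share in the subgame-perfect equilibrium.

9.12

Round 2 (the licensee proposes): the licensor gets 1 if talks fail, so the licensee offers 1 and keeps 19.
Round 1 (the licensor proposes): the licensee can get 19 next round, worth 0.48 × 19 = 9.12 now. The licensor offers 9.12 and keeps 20 − 9.12 = 10.88.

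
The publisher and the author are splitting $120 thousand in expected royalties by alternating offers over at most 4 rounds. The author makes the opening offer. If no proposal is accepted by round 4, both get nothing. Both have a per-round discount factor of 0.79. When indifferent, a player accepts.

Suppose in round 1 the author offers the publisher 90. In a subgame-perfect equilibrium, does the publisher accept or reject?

Accept

Round 4 (the publisher proposes): rejection yields 0 for the author; the publisher offers 0 and keeps 120.
Round 3 (the author proposes): the publisher can get 120 next round, worth 0.79 × 120 = 94.8 now, so the author offers 94.8, keeping 25.2.
Round 2 (the publisher proposes): the author can get 25.2 next round, worth 0.79 × 25.2 = 19.908 now; the publisher offers that and keeps 100.092.
So by rejecting in round 1, the publisher gets 100.092 next round, worth 0.79 × 100.092 = 79.07268 now.
Offer 90 ≥ 79.07268, so the publisher accepts.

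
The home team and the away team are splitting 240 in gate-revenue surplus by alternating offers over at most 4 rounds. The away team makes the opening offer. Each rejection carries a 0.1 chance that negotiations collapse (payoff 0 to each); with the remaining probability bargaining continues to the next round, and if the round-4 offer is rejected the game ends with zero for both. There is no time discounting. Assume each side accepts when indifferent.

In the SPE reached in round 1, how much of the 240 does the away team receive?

43.44

Round 4 (the home team proposes): the away team will accept anything ≥ 0, so the home team offers 0 and keeps 240.
Round 3 (the away team proposes): rejecting gives the home team an expected 0.9 × 240 = 216, so the away team offers 216, keeping 24.
Round 2 (the home team proposes): rejecting gives the away team an expected 0.9 × 24 = 21.6, so the home team offers 21.6, keeping 218.4.
Round 1 (the away team proposes): rejecting gives the home team an expected 0.9 × 218.4 = 196.56; the away team offers that and keeps 43.44.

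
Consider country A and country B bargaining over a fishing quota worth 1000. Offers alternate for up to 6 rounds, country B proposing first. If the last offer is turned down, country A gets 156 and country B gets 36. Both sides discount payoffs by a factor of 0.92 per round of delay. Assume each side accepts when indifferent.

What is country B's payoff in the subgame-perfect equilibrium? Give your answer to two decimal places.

228.75

Round 6 (country A proposes): country B gets 36 if talks fail, so country A offers 36 and keeps 964.
Round 5 (country B proposes): country A can get 964 next round, worth 0.92 × 964 = 886.88 now. Country B offers 886.88 and keeps 1000 − 886.88 = 113.12.
Round 4 (country A proposes): country B can get 113.12 next round, worth 0.92 × 113.12 = 104.0704 now. Country A offers 104.0704 and keeps 1000 − 104.0704 = 895.9296.
Round 3 (country B proposes): country A can get 895.9296 next round, worth 0.92 × 895.9296 = 824.255232 now. Country B offers 824.255232 and keeps 1000 − 824.255232 = 175.744768.
Round 2 (country A proposes): country B can get 175.744768 next round, worth 0.92 × 175.744768 = 161.68518656 now, so country A offers 161.68518656, keeping 838.31481344.
Round 1 (country B proposes): country A can get 838.31481344 next round, worth 0.92 × 838.31481344 = 771.2496283648 now; country B offers that and keeps 228.7503716352.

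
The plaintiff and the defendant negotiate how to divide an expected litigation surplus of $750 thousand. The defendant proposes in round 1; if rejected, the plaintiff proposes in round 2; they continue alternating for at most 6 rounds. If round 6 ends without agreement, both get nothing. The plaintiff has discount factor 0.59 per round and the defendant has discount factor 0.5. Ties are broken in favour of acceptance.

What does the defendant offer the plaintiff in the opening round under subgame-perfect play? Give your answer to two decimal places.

325.03

Round 6 (the plaintiff proposes): the defendant will accept anything ≥ 0, so the plaintiff offers 0 and keeps 750.
Round 5 (the defendant proposes): the plaintiff can get 750 next round, worth 0.59 × 750 = 442.5 now. The defendant offers 442.5 and keeps 750 − 442.5 = 307.5.
Round 4 (the plaintiff proposes): the defendant can get 307.5 next round, worth 0.5 × 307.5 = 153.75 now; the plaintiff offers that and keeps 596.25.
Round 3 (the defendant proposes): the plaintiff can get 596.25 next round, worth 0.59 × 596.25 = 351.7875 now, so the defendant offers 351.7875, keeping 398.2125.
Round 2 (the plaintiff proposes): the defendant can get 398.2125 next round, worth 0.5 × 398.2125 = 199.10625 now, so the plaintiff offers 199.10625, keeping 550.89375.
Round 1 (the defendant proposes): the plaintiff can get 550.89375 next round, worth 0.59 × 550.89375 = 325.0273125 now. The defendant offers 325.0273125 and keeps 750 − 325.0273125 = 424.9726875.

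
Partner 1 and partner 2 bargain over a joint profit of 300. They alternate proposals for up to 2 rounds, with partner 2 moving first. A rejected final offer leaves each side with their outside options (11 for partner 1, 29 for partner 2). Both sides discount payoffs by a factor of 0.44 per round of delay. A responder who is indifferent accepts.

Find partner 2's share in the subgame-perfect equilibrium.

Round 2 (partner 1 proposes): partner 2 gets 29 if talks fail, so partner 1 offers 29 and keeps 271.
Round 1 (partner 2 proposes): partner 1 can get 271 next round, worth 0.44 × 271 = 119.24 now. Partner 2 offers 119.24 and keeps 300 − 119.24 = 180.76.

180.76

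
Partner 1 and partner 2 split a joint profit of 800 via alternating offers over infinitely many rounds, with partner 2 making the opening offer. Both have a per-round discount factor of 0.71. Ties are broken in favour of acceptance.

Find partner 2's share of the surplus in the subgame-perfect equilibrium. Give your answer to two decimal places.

Let x be partner 2's share when partner 2 proposes and y be partner 1's share when partner 1 proposes.
Partner 1 accepts iff offered ≥ 0.71·y, so x = 800 − 0.71y. Symmetrically y = 800 − 0.71x.
Substituting: x = 800 − 0.71(800 − 0.71x), giving x(1 − 0.71·0.71) = 800(1 − 0.71).
So x = 800 × 0.29 / 0.4959 ≈ 467.8363, and partner 1 receives 800 − x ≈ 332.1637.

467.84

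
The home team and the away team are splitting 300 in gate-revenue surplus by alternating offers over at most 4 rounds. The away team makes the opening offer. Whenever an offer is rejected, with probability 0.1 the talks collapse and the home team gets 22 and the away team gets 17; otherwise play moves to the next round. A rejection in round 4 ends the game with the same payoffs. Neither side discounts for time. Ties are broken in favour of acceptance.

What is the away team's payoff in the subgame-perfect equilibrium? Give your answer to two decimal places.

64.24

Round 4 (the home team proposes): the away team gets 17 if talks fail, so the home team offers 17 and keeps 283.
Round 3 (the away team proposes): rejecting gives the home team an expected 0.9 × 283 + 0.1 × 22 = 256.9; the away team offers that and keeps 43.1.
Round 2 (the home team proposes): rejecting gives the away team an expected 0.9 × 43.1 + 0.1 × 17 = 40.49, so the home team offers 40.49, keeping 259.51.
Round 1 (the away team proposes): rejecting gives the home team an expected 0.9 × 259.51 + 0.1 × 22 = 235.759, so the away team offers 235.759, keeping 64.241.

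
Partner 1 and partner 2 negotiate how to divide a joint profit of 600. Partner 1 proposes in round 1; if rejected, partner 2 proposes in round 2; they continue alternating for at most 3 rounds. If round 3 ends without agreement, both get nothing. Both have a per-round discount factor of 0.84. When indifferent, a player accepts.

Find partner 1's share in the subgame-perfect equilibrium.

Work backward from the last round.
Round 3 (partner 1 proposes): rejection yields 0 for partner 2; partner 1 offers 0 and keeps 600.
Round 2 (partner 2 proposes): partner 1 can get 600 next round, worth 0.84 × 600 = 504 now; partner 2 offers that and keeps 96.
Round 1 (partner 1 proposes): partner 2 can get 96 next round, worth 0.84 × 96 = 80.64 now. Partner 1 offers 80.64 and keeps 600 − 80.64 = 519.36.

519.36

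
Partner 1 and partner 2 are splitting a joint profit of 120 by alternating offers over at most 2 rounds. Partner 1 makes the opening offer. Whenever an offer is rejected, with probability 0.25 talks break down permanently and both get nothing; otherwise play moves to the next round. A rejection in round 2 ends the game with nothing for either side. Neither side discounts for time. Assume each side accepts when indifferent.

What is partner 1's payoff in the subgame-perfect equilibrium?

30

Round 2 (partner 2 proposes): rejection yields 0 for partner 1; partner 2 offers 0 and keeps 120.
Round 1 (partner 1 proposes): rejecting gives partner 2 an expected 0.75 × 120 = 90. Partner 1 offers 90 and keeps 120 − 90 = 30.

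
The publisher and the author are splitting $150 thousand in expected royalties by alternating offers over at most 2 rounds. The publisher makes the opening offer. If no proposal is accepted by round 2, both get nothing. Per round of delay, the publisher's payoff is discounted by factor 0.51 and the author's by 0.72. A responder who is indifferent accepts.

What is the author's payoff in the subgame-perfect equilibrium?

Round 2 (the author proposes): rejection yields 0 for the publisher; the author offers 0 and keeps 150.
Round 1 (the publisher proposes): the author can get 150 next round, worth 0.72 × 150 = 108 now. The publisher offers 108 and keeps 150 − 108 = 42.

108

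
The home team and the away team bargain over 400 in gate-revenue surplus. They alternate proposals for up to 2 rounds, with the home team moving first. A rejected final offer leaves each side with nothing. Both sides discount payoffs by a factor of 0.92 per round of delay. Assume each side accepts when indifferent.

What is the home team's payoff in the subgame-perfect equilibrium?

32

Round 2 (the away team proposes): rejection yields 0 for the home team; the away team offers 0 and keeps 400.
Round 1 (the home team proposes): the away team can get 400 next round, worth 0.92 × 400 = 368 now; the home team offers that and keeps 32.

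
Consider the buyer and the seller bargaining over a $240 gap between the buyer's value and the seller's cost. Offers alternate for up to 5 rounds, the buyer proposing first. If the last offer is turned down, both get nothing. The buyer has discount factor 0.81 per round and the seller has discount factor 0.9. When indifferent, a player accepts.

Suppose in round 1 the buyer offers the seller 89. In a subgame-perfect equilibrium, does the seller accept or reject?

Accept

Work out the seller's continuation value if the offer is rejected.
Round 5 (the buyer proposes): the seller will accept anything ≥ 0, so the buyer offers 0 and keeps 240.
Round 4 (the seller proposes): the buyer can get 240 next round, worth 0.81 × 240 = 194.4 now; the seller offers that and keeps 45.6.
Round 3 (the buyer proposes): the seller can get 45.6 next round, worth 0.9 × 45.6 = 41.04 now. The buyer offers 41.04 and keeps 240 − 41.04 = 198.96.
Round 2 (the seller proposes): the buyer can get 198.96 next round, worth 0.81 × 198.96 = 161.1576 now, so the seller offers 161.1576, keeping 78.8424.
So by rejecting in round 1, the seller gets 78.8424 next round, worth 0.9 × 78.8424 = 70.95816 now.
Offer 89 ≥ 70.95816, so the seller accepts.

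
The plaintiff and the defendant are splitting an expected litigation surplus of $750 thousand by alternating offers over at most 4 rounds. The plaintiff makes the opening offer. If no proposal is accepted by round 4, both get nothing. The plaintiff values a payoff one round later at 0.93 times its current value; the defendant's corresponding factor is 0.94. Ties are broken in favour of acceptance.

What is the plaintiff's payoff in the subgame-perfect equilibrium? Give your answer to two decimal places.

84.34

Round 4 (the defendant proposes): the plaintiff will accept anything ≥ 0, so the defendant offers 0 and keeps 750.
Round 3 (the plaintiff proposes): the defendant can get 750 next round, worth 0.94 × 750 = 705 now, so the plaintiff offers 705, keeping 45.
Round 2 (the defendant proposes): the plaintiff can get 45 next round, worth 0.93 × 45 = 41.85 now; the defendant offers that and keeps 708.15.
Round 1 (the plaintiff proposes): the defendant can get 708.15 next round, worth 0.94 × 708.15 = 665.661 now. The plaintiff offers 665.661 and keeps 750 − 665.661 = 84.339.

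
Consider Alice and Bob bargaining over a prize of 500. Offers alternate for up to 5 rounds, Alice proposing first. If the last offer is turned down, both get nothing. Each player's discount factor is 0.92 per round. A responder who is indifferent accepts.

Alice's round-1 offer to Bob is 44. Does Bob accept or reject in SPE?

Reject

Work out Bob's continuation value if the offer is rejected.
Round 5 (Alice proposes): Bob will accept anything ≥ 0, so Alice offers 0 and keeps 500.
Round 4 (Bob proposes): Alice can get 500 next round, worth 0.92 × 500 = 460 now, so Bob offers 460, keeping 40.
Round 3 (Alice proposes): Bob can get 40 next round, worth 0.92 × 40 = 36.8 now, so Alice offers 36.8, keeping 463.2.
Round 2 (Bob proposes): Alice can get 463.2 next round, worth 0.92 × 463.2 = 426.144 now, so Bob offers 426.144, keeping 73.856.
So by rejecting in round 1, Bob gets 73.856 next round, worth 0.92 × 73.856 = 67.94752 now.
Offer 44 < 67.94752, so Bob rejects.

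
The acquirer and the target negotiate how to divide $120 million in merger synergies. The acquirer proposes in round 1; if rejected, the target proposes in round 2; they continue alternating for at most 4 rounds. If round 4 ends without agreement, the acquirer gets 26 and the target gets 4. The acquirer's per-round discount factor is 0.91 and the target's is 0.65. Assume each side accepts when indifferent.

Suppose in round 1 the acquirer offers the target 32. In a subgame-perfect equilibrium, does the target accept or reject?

Work out the target's continuation value if the offer is rejected.
Round 4 (the target proposes): the acquirer gets 26 if talks fail, so the target offers 26 and keeps 94.
Round 3 (the acquirer proposes): the target can get 94 next round, worth 0.65 × 94 = 61.1 now; the acquirer offers that and keeps 58.9.
Round 2 (the target proposes): the acquirer can get 58.9 next round, worth 0.91 × 58.9 = 53.599 now, so the target offers 53.599, keeping 66.401.
So by rejecting in round 1, the target gets 66.401 next round, worth 0.65 × 66.401 = 43.16065 now.
Offer 32 < 43.16065, so the target rejects.

Reject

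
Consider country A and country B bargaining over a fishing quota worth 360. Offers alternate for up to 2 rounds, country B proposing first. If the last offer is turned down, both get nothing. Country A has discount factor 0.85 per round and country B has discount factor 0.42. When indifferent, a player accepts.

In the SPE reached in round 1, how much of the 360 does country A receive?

Round 2 (country A proposes): rejection yields 0 for country B; country A offers 0 and keeps 360.
Round 1 (country B proposes): country A can get 360 next round, worth 0.85 × 360 = 306 now; country B offers that and keeps 54.

306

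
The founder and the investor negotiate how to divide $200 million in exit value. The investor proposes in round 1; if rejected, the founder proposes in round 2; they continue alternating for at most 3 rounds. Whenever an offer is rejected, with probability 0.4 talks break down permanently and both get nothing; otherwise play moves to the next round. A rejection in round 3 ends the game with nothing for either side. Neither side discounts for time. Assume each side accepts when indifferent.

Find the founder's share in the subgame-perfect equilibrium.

48

Round 3 (the investor proposes): the founder will accept anything ≥ 0, so the investor offers 0 and keeps 200.
Round 2 (the founder proposes): rejecting gives the investor an expected 0.6 × 200 = 120; the founder offers that and keeps 80.
Round 1 (the investor proposes): rejecting gives the founder an expected 0.6 × 80 = 48; the investor offers that and keeps 152.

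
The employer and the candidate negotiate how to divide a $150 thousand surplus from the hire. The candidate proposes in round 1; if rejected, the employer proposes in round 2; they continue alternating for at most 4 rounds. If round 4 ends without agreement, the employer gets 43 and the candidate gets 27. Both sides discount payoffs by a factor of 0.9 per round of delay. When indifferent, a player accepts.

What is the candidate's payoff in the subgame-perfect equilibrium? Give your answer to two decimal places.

Round 4 (the employer proposes): the candidate gets 27 if talks fail, so the employer offers 27 and keeps 123.
Round 3 (the candidate proposes): the employer can get 123 next round, worth 0.9 × 123 = 110.7 now, so the candidate offers 110.7, keeping 39.3.
Round 2 (the employer proposes): the candidate can get 39.3 next round, worth 0.9 × 39.3 = 35.37 now; the employer offers that and keeps 114.63.
Round 1 (the candidate proposes): the employer can get 114.63 next round, worth 0.9 × 114.63 = 103.167 now. The candidate offers 103.167 and keeps 150 − 103.167 = 46.833.

46.83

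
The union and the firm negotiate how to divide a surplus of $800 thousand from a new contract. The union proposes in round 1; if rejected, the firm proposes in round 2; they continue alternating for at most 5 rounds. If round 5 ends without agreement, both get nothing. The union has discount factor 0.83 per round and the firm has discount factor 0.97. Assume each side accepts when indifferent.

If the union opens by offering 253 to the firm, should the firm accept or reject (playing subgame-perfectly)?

Round 5 (the union proposes): rejection yields 0 for the firm; the union offers 0 and keeps 800.
Round 4 (the firm proposes): the union can get 800 next round, worth 0.83 × 800 = 664 now, so the firm offers 664, keeping 136.
Round 3 (the union proposes): the firm can get 136 next round, worth 0.97 × 136 = 131.92 now; the union offers that and keeps 668.08.
Round 2 (the firm proposes): the union can get 668.08 next round, worth 0.83 × 668.08 = 554.5064 now. The firm offers 554.5064 and keeps 800 − 554.5064 = 245.4936.
So by rejecting in round 1, the firm gets 245.4936 next round, worth 0.97 × 245.4936 = 238.128792 now.
Offer 253 ≥ 238.128792, so the firm accepts.

Accept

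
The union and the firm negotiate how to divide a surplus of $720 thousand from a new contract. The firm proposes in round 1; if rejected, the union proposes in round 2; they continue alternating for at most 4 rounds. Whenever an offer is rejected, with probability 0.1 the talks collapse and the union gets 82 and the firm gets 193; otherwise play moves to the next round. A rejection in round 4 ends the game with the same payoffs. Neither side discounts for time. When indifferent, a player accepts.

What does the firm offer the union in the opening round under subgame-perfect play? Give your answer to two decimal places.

By backward induction:
Round 4 (the union proposes): the firm gets 193 if talks fail, so the union offers 193 and keeps 527.
Round 3 (the firm proposes): rejecting gives the union an expected 0.9 × 527 + 0.1 × 82 = 482.5; the firm offers that and keeps 237.5.
Round 2 (the union proposes): rejecting gives the firm an expected 0.9 × 237.5 + 0.1 × 193 = 233.05, so the union offers 233.05, keeping 486.95.
Round 1 (the firm proposes): rejecting gives the union an expected 0.9 × 486.95 + 0.1 × 82 = 446.455. The firm offers 446.455 and keeps 720 − 446.455 = 273.545.

446.46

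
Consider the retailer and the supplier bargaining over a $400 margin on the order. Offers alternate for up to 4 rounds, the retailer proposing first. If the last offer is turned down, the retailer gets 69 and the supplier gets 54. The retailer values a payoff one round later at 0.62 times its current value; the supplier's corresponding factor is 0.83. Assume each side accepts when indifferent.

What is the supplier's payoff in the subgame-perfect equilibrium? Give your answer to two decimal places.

267.54

Round 4 (the supplier proposes): the retailer gets 69 if talks fail, so the supplier offers 69 and keeps 331.
Round 3 (the retailer proposes): the supplier can get 331 next round, worth 0.83 × 331 = 274.73 now, so the retailer offers 274.73, keeping 125.27.
Round 2 (the supplier proposes): the retailer can get 125.27 next round, worth 0.62 × 125.27 = 77.6674 now. The supplier offers 77.6674 and keeps 400 − 77.6674 = 322.3326.
Round 1 (the retailer proposes): the supplier can get 322.3326 next round, worth 0.83 × 322.3326 = 267.536058 now; the retailer offers that and keeps 132.463942.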